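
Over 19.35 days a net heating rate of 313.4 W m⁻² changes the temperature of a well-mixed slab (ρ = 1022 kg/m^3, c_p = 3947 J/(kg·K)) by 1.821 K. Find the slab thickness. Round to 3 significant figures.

Heat input Q = F Δt = 313.4 × 1.67×10^6 s = 5.24×10^8 J/m².
Required areal heat capacity C = Q / ΔT = 2.88×10^8 J/(m²·K).
Depth D = C / (ρ c_p) = 2.88×10^8 / (1022 × 3947) = 71.3 m.

71.3 m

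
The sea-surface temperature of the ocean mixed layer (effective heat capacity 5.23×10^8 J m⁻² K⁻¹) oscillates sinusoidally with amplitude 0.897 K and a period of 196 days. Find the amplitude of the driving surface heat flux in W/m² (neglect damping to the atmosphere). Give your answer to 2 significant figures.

170

Areal heat capacity C = 5.23×10^8 J m⁻² K⁻¹ (given).
ω = 2π / 1.69×10^7 s = 3.71×10^-7 s⁻¹.
Cω = 5.23×10^8 × 3.71×10^-7 = 194 W/(m²·K).
F₀ = A × Cω = 0.897 × 194 = 174 W/m².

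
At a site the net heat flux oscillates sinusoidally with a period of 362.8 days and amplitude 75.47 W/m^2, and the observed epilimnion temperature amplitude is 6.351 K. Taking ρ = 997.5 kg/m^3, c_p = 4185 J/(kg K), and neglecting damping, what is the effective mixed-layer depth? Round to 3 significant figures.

14.2 m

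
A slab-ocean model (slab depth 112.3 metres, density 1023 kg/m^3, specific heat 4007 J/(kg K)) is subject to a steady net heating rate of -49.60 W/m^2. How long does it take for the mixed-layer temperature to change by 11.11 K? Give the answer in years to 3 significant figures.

3.27 years

Areal heat capacity C = ρ c_p D = 1023 × 4007 × 112.3 = 4.60×10^8 J m⁻² K⁻¹.
Time required: Δt = C ΔT / F = 4.60×10^8 × -11.11 / -49.60 = 1.03×10^8 s.
In years: 1.03×10^8 s / (3.156×10^7 s/year) = 3.27 years.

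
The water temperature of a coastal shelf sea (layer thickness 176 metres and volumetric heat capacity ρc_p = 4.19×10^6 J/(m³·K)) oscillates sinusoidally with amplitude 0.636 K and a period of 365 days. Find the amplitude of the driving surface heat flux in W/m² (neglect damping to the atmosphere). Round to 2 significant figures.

93

Areal heat capacity C = ρc_p × D = 4.19×10^6 × 176 = 7.37×10^8 J/(m²·K).
ω = 2π / 3.15×10^7 s = 1.99×10^-7 s⁻¹.
Cω = 7.37×10^8 × 1.99×10^-7 = 147 W/(m²·K).
F₀ = A × Cω = 0.636 × 147 = 93.4 W/m².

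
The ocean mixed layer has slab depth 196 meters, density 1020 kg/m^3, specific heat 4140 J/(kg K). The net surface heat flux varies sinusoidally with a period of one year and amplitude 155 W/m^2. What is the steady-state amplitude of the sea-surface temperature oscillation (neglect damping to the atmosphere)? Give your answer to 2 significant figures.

0.94 K

Areal heat capacity C = ρ c_p D = 1020 × 4140 × 196 = 8.28×10^8 J m⁻² K⁻¹.
Angular frequency ω = 2π / T = 2π / 3.15×10^7 s = 1.99×10^-7 s⁻¹.
Cω = 8.28×10^8 × 1.99×10^-7 = 165 W/(m²·K).
Amplitude A = F₀ / (Cω) = 155 / 165 = 0.940 K.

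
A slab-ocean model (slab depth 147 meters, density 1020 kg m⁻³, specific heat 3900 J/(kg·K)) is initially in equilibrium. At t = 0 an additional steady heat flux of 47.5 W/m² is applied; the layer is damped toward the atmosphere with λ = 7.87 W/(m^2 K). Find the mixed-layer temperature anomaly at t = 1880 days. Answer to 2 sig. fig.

5.4 K

Areal heat capacity C = ρ c_p D = 1020 × 3900 × 147 = 5.85×10^8 J m⁻² K⁻¹.
τ = C / λ = 5.85×10^8 / 7.87 = 7.43×10^7 s.
Equilibrium anomaly ΔT_eq = F / λ = 47.5 / 7.87 = 6.04 K.
t = 1880 days = 1.62×10^8 s, so t/τ = 2.19.
ΔT(t) = ΔT_eq (1 − e^(−t/τ)) = 6.04 × (1 − e^−2.19) = 5.36 K.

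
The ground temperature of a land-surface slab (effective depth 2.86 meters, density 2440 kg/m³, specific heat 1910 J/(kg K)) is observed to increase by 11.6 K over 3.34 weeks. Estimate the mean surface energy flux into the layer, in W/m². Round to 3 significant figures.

Areal heat capacity C = ρ c_p D = 2440 × 1910 × 2.86 = 1.33×10^7 J/(m²·K).
Required heat per unit area: Q = C ΔT = 1.33×10^7 × 11.6 = 1.55×10^8 J/m².
Flux F = Q / Δt = 1.55×10^8 / 2.02×10^6 s = 76.5 W/m².

76.5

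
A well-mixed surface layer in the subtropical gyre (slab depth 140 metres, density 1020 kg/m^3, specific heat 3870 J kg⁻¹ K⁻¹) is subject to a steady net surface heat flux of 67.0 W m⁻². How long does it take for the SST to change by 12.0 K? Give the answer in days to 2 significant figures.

Areal heat capacity C = ρ c_p D = 1020 × 3870 × 140 = 5.53×10^8 J/(m²·K).
Time required: Δt = C ΔT / F = 5.53×10^8 × 12.0 / 67.0 = 9.90×10^7 s.
In days: 9.90×10^7 s / (86400 s/day) = 1150 days.

1100 days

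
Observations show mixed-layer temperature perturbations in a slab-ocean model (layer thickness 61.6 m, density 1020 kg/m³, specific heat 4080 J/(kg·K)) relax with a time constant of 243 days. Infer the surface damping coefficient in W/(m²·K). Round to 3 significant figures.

12.2

Areal heat capacity C = ρ c_p D = 1020 × 4080 × 61.6 = 2.56×10^8 J/(m²·K).
τ = 243 days = 2.10×10^7 s.
λ = C / τ = 2.56×10^8 / 2.10×10^7 = 12.2 W/(m²·K).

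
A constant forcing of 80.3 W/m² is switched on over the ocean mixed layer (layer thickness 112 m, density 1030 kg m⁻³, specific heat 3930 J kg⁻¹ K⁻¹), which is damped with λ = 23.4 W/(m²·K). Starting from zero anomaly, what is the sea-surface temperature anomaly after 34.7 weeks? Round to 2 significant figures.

Areal heat capacity C = ρ c_p D = 1030 × 3930 × 112 = 4.53×10^8 J m⁻² K⁻¹.
τ = C / λ = 4.53×10^8 / 23.4 = 1.94×10^7 s.
Equilibrium anomaly ΔT_eq = F / λ = 80.3 / 23.4 = 3.43 K.
t = 34.7 weeks = 2.10×10^7 s, so t/τ = 1.08.
ΔT(t) = ΔT_eq (1 − e^(−t/τ)) = 3.43 × (1 − e^−1.08) = 2.27 K.

2.3 K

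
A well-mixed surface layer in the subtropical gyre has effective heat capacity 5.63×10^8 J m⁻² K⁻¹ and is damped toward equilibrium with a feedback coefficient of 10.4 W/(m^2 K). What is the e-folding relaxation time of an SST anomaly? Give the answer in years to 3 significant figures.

Areal heat capacity C = 5.63×10^8 J m⁻² K⁻¹ (given).
Relaxation time τ = C / λ = 5.63×10^8 / 10.4 = 5.41×10^7 s.
In years: 5.41×10^7 s / (3.156×10^7 s/year) = 1.72 years.

1.72 years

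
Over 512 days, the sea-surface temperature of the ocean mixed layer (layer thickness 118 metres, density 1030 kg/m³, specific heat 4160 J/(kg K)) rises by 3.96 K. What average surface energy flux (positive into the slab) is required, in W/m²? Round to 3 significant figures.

Areal heat capacity C = ρ c_p D = 1030 × 4160 × 118 = 5.06×10^8 J m⁻² K⁻¹.
Required heat per unit area: Q = C ΔT = 5.06×10^8 × 3.96 = 2.00×10^9 J/m².
Flux F = Q / Δt = 2.00×10^9 / 4.42×10^7 s = 45.3 W/m².

45.3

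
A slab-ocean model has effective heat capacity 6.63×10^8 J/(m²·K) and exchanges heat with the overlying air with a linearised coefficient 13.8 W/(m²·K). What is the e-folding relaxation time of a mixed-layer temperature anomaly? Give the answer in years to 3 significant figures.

Areal heat capacity C = 6.63×10^8 J/(m²·K) (given).
Relaxation time τ = C / λ = 6.63×10^8 / 13.8 = 4.80×10^7 s.
In years: 4.80×10^7 s / (3.156×10^7 s/year) = 1.52 years.

1.52 years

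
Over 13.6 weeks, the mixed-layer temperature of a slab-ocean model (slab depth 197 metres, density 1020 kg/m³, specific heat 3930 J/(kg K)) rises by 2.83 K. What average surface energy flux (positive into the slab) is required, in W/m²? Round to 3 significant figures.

Areal heat capacity C = ρ c_p D = 1020 × 3930 × 197 = 7.90×10^8 J/(m^2 K).
Required heat per unit area: Q = C ΔT = 7.90×10^8 × 2.83 = 2.23×10^9 J/m².
Flux F = Q / Δt = 2.23×10^9 / 8.23×10^6 s = 272 W/m².

272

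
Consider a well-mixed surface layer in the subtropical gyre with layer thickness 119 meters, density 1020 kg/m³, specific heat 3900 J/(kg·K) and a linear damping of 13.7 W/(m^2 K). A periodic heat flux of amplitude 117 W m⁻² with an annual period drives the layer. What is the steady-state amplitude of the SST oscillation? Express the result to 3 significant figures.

Areal heat capacity C = ρ c_p D = 1020 × 3900 × 119 = 4.73×10^8 J m⁻² K⁻¹.
Angular frequency ω = 2π / T = 2π / 3.15×10^7 s = 1.99×10^-7 s⁻¹.
√((Cω)² + λ²) = √((94.3)² + 13.7²) = 95.3 W/(m²·K).
Amplitude A = F₀ / √((Cω)²+λ²) = 117 / 95.3 = 1.23 K.

1.23 K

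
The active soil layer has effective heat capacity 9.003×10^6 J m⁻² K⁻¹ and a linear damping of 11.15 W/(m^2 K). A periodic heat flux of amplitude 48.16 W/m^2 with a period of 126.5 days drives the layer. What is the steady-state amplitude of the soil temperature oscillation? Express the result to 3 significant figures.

Areal heat capacity C = 9.003×10^6 J m⁻² K⁻¹ (given).
Angular frequency ω = 2π / T = 2π / 1.09×10^7 s = 5.75×10^-7 s⁻¹.
√((Cω)² + λ²) = √((5.18)² + 11.15²) = 12.3 W/(m²·K).
Amplitude A = F₀ / √((Cω)²+λ²) = 48.16 / 12.3 = 3.92 K.

3.92 K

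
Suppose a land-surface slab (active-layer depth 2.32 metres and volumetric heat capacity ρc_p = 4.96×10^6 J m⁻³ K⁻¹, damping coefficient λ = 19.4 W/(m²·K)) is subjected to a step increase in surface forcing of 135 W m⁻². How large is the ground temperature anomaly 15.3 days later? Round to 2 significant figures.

6.2 K

Areal heat capacity C = ρc_p × D = 4.96×10^6 × 2.32 = 1.15×10^7 J m⁻² K⁻¹.
τ = C / λ = 1.15×10^7 / 19.4 = 5.93×10^5 s.
Equilibrium anomaly ΔT_eq = F / λ = 135 / 19.4 = 6.96 K.
t = 15.3 days = 1.32×10^6 s, so t/τ = 2.23.
ΔT(t) = ΔT_eq (1 − e^(−t/τ)) = 6.96 × (1 − e^−2.23) = 6.21 K.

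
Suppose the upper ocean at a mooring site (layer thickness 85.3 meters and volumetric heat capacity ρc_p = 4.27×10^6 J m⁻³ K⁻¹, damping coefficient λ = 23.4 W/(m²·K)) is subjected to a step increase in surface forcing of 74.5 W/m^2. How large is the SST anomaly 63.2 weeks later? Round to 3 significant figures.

Areal heat capacity C = ρc_p × D = 4.27×10^6 × 85.3 = 3.64×10^8 J/(m²·K).
τ = C / λ = 3.64×10^8 / 23.4 = 1.56×10^7 s.
Equilibrium anomaly ΔT_eq = F / λ = 74.5 / 23.4 = 3.18 K.
t = 63.2 weeks = 3.82×10^7 s, so t/τ = 2.46.
ΔT(t) = ΔT_eq (1 − e^(−t/τ)) = 3.18 × (1 − e^−2.46) = 2.91 K.

2.91 K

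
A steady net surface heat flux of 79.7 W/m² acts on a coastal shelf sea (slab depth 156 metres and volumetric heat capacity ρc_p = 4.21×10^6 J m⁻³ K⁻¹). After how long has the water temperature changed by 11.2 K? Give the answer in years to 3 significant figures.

Areal heat capacity C = ρc_p × D = 4.21×10^6 × 156 = 6.57×10^8 J/(m^2 K).
Time required: Δt = C ΔT / F = 6.57×10^8 × 11.2 / 79.7 = 9.23×10^7 s.
In years: 9.23×10^7 s / (3.156×10^7 s/year) = 2.92 years.

2.92 years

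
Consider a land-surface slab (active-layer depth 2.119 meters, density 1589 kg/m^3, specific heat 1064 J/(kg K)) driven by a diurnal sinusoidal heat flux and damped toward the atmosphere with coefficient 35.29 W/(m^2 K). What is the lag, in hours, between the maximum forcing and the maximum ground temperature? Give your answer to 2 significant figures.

5.5 hours

Areal heat capacity C = ρ c_p D = 1589 × 1064 × 2.119 = 3.58×10^6 J/(m²·K).
ω = 2π / 86400 s = 7.27×10^-5 s⁻¹.
Phase lag φ = arctan(Cω/λ) = arctan(261/35.29) = 1.44 rad.
Time lag = φ / ω = 1.44 / 7.27×10^-5 = 19700 s = 5.49 hours.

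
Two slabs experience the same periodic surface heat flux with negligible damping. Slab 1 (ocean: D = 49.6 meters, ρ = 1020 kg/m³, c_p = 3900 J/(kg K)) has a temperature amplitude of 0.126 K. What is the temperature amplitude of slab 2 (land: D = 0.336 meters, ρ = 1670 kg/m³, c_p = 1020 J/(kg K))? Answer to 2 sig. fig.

C_ocean = 1.97×10^8 J/(m²·K); C_land = 5.72×10^5 J/(m²·K).
A ∝ 1/C ⇒ A_land = A_ocean × C_ocean/C_land = 0.126 × 345 = 43.4 K.

43 K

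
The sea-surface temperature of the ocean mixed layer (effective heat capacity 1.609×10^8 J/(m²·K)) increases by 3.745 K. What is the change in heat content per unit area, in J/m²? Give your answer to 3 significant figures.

Areal heat capacity C = 1.609×10^8 J/(m²·K) (given).
ΔQ = C ΔT = 1.61×10^8 × 3.745 = 6.03×10^8 J/m².

6.03×10^8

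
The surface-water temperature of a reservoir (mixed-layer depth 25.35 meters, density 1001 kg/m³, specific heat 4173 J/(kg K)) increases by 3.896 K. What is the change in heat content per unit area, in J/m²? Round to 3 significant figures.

Areal heat capacity C = ρ c_p D = 1001 × 4173 × 25.35 = 1.06×10^8 J/(m²·K).
ΔQ = C ΔT = 1.06×10^8 × 3.896 = 4.13×10^8 J/m².

4.13×10^8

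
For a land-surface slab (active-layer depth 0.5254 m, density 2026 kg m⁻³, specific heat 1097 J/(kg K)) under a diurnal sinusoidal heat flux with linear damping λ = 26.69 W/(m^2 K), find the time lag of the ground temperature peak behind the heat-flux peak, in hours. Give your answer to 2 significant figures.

Areal heat capacity C = ρ c_p D = 2026 × 1097 × 0.5254 = 1.17×10^6 J/(m²·K).
ω = 2π / 86400 s = 7.27×10^-5 s⁻¹.
Phase lag φ = arctan(Cω/λ) = arctan(84.9/26.69) = 1.27 rad.
Time lag = φ / ω = 1.27 / 7.27×10^-5 = 17400 s = 4.84 hours.

4.8 hours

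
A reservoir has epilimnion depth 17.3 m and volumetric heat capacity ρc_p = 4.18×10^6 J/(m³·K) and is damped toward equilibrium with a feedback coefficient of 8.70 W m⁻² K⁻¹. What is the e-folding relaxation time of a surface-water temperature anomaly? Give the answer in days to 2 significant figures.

Areal heat capacity C = ρc_p × D = 4.18×10^6 × 17.3 = 7.23×10^7 J/(m^2 K).
Relaxation time τ = C / λ = 7.23×10^7 / 8.70 = 8.31×10^6 s.
In days: 8.31×10^6 s / (86400 s/day) = 96.2 days.

96 days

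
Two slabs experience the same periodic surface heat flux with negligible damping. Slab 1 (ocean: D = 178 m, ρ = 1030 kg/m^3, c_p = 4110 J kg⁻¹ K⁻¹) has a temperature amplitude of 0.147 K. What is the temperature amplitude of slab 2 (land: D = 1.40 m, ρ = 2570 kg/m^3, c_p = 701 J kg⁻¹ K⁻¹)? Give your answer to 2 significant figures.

44 K

C_ocean = 7.54×10^8 J/(m²·K); C_land = 2.52×10^6 J/(m²·K).
A ∝ 1/C ⇒ A_land = A_ocean × C_ocean/C_land = 0.147 × 299 = 43.9 K.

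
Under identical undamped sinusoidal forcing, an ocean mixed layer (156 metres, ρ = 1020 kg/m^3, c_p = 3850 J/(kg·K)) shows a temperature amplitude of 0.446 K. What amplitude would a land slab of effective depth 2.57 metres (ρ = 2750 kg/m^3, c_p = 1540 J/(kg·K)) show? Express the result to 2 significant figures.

C_ocean = 6.13×10^8 J/(m²·K); C_land = 1.09×10^7 J/(m²·K).
A ∝ 1/C ⇒ A_land = A_ocean × C_ocean/C_land = 0.446 × 56.3 = 25.1 K.

25 K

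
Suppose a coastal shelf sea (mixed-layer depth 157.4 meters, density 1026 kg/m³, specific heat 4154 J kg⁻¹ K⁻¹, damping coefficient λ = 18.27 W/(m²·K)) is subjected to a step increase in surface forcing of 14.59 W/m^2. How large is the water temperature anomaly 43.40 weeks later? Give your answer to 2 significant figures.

0.41 K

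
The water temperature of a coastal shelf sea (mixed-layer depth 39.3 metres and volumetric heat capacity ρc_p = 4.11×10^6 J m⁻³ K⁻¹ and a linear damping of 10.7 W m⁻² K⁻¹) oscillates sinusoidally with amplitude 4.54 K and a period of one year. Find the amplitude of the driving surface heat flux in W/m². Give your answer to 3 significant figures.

Areal heat capacity C = ρc_p × D = 4.11×10^6 × 39.3 = 1.62×10^8 J/(m²·K).
ω = 2π / 3.15×10^7 s = 1.99×10^-7 s⁻¹.
√((Cω)² + λ²) = √((32.2)² + 10.7²) = 33.9 W/(m²·K).
F₀ = A × √((Cω)²+λ²) = 4.54 × 33.9 = 154 W/m².

154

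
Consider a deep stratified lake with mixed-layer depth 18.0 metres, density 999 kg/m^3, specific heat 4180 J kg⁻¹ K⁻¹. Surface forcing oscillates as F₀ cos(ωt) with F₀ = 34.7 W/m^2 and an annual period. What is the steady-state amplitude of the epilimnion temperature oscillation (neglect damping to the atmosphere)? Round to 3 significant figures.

Areal heat capacity C = ρ c_p D = 999 × 4180 × 18.0 = 7.52×10^7 J/(m^2 K).
Angular frequency ω = 2π / T = 2π / 3.15×10^7 s = 1.99×10^-7 s⁻¹.
Cω = 7.52×10^7 × 1.99×10^-7 = 15.0 W/(m²·K).
Amplitude A = F₀ / (Cω) = 34.7 / 15.0 = 2.32 K.

2.32 K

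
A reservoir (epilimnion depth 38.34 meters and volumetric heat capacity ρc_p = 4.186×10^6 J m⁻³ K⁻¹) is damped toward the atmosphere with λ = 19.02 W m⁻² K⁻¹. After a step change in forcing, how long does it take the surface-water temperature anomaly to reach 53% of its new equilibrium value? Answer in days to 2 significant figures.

Areal heat capacity C = ρc_p × D = 4.186×10^6 × 38.34 = 1.60×10^8 J/(m^2 K).
τ = C / λ = 1.60×10^8 / 19.02 = 8.44×10^6 s.
Fraction reached: 1 − e^(−t/τ) = 0.53 ⇒ t = −τ ln(1 − 0.53) = τ × 0.755.
t = 6.37×10^6 s = 73.7 days.

74 days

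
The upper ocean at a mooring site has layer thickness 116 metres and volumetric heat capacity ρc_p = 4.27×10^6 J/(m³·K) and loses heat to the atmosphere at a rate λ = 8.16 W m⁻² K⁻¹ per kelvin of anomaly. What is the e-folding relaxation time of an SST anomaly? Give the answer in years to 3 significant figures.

Areal heat capacity C = ρc_p × D = 4.27×10^6 × 116 = 4.95×10^8 J m⁻² K⁻¹.
Relaxation time τ = C / λ = 4.95×10^8 / 8.16 = 6.07×10^7 s.
In years: 6.07×10^7 s / (3.156×10^7 s/year) = 1.92 years.

1.92 years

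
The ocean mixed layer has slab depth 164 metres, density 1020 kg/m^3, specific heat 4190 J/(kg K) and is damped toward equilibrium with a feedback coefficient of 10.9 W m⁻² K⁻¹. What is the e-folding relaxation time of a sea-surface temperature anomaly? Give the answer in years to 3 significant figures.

2.04 years

Areal heat capacity C = ρ c_p D = 1020 × 4190 × 164 = 7.01×10^8 J m⁻² K⁻¹.
Relaxation time τ = C / λ = 7.01×10^8 / 10.9 = 6.43×10^7 s.
In years: 6.43×10^7 s / (3.156×10^7 s/year) = 2.04 years.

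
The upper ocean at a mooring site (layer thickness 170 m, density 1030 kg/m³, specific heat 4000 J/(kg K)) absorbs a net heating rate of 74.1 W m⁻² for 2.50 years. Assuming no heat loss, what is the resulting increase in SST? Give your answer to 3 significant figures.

Areal heat capacity C = ρ c_p D = 1030 × 4000 × 170 = 7.00×10^8 J m⁻² K⁻¹.
Net heat input Q = F Δt = 74.1 × (2.50 years × 3.156×10^7 s/year) = 5.85×10^9 J/m².
ΔT = Q / C = 5.85×10^9 / 7.00×10^8 = 8.35 K.

8.35 K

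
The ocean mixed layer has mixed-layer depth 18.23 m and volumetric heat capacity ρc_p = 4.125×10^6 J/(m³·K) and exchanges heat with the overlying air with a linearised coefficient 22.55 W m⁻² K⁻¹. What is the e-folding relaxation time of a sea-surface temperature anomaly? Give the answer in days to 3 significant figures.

38.6 days

Areal heat capacity C = ρc_p × D = 4.125×10^6 × 18.23 = 7.52×10^7 J m⁻² K⁻¹.
Relaxation time τ = C / λ = 7.52×10^7 / 22.55 = 3.33×10^6 s.
In days: 3.33×10^6 s / (86400 s/day) = 38.6 days.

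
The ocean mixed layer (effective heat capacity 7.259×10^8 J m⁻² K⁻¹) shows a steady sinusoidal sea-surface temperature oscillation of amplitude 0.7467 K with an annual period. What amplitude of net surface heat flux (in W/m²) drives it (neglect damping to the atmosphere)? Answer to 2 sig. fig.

Areal heat capacity C = 7.259×10^8 J m⁻² K⁻¹ (given).
ω = 2π / 3.15×10^7 s = 1.99×10^-7 s⁻¹.
Cω = 7.26×10^8 × 1.99×10^-7 = 145 W/(m²·K).
F₀ = A × Cω = 0.7467 × 145 = 108 W/m².

110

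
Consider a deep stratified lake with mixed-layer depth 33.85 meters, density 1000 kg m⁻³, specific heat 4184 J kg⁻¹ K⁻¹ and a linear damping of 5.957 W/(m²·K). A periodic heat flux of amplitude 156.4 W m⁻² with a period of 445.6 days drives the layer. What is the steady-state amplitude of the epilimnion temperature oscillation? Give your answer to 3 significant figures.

6.55 K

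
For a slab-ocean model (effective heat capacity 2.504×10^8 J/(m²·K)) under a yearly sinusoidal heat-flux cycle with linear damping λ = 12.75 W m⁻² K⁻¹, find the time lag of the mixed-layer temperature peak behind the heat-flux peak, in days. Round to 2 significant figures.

Areal heat capacity C = 2.504×10^8 J/(m²·K) (given).
ω = 2π / 3.15×10^7 s = 1.99×10^-7 s⁻¹.
Phase lag φ = arctan(Cω/λ) = arctan(49.9/12.75) = 1.32 rad.
Time lag = φ / ω = 1.32 / 1.99×10^-7 = 6.63×10^6 s = 76.7 days.

77 days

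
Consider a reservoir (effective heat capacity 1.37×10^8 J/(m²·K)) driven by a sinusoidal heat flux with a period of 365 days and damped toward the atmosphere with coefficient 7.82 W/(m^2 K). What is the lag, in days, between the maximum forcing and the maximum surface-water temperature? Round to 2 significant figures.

75 days

Areal heat capacity C = 1.37×10^8 J/(m²·K) (given).
ω = 2π / 3.15×10^7 s = 1.99×10^-7 s⁻¹.
Phase lag φ = arctan(Cω/λ) = arctan(27.3/7.82) = 1.29 rad.
Time lag = φ / ω = 1.29 / 1.99×10^-7 = 6.48×10^6 s = 75.0 days.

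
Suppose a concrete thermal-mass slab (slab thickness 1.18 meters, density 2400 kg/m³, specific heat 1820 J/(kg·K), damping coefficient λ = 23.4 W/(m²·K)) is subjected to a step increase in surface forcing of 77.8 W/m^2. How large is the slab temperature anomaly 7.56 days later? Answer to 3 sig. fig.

Areal heat capacity C = ρ c_p D = 2400 × 1820 × 1.18 = 5.15×10^6 J m⁻² K⁻¹.
τ = C / λ = 5.15×10^6 / 23.4 = 2.20×10^5 s.
Equilibrium anomaly ΔT_eq = F / λ = 77.8 / 23.4 = 3.32 K.
t = 7.56 days = 6.53×10^5 s, so t/τ = 2.97.
ΔT(t) = ΔT_eq (1 − e^(−t/τ)) = 3.32 × (1 − e^−2.97) = 3.15 K.

3.15 K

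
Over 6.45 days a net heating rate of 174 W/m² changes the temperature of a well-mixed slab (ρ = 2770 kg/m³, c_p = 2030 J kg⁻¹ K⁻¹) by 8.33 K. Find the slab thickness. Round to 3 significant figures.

2.07 m

Heat input Q = F Δt = 174 × 5.57×10^5 s = 9.70×10^7 J/m².
Required areal heat capacity C = Q / ΔT = 1.16×10^7 J/(m²·K).
Depth D = C / (ρ c_p) = 1.16×10^7 / (2770 × 2030) = 2.07 m.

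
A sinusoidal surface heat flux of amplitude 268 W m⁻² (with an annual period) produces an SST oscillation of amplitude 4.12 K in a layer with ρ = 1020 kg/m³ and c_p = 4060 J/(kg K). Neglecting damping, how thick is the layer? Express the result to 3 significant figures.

78.8 m

ω = 2π / 3.15×10^7 s = 1.99×10^-7 s⁻¹.
Required C = F₀ / (A ω) = 268 / (4.12 × 1.99×10^-7) = 3.26×10^8 J/(m²·K).
D = C / (ρ c_p) = 3.26×10^8 / (1020 × 4060) = 78.8 m.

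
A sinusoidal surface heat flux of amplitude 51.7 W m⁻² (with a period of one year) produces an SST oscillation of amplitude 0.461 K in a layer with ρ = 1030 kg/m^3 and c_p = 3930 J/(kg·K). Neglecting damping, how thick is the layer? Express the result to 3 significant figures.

139 m

ω = 2π / 3.15×10^7 s = 1.99×10^-7 s⁻¹.
Required C = F₀ / (A ω) = 51.7 / (0.461 × 1.99×10^-7) = 5.63×10^8 J/(m²·K).
D = C / (ρ c_p) = 5.63×10^8 / (1030 × 3930) = 139 m.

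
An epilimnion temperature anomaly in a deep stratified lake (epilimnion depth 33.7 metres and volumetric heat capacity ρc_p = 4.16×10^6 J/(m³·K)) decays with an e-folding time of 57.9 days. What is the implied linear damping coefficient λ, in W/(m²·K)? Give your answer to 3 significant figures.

Areal heat capacity C = ρc_p × D = 4.16×10^6 × 33.7 = 1.40×10^8 J m⁻² K⁻¹.
τ = 57.9 days = 5.00×10^6 s.
λ = C / τ = 1.40×10^8 / 5.00×10^6 = 28.0 W/(m²·K).

28.0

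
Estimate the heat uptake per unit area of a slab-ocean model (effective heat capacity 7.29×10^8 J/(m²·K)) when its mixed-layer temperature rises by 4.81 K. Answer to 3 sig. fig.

3.51×10^9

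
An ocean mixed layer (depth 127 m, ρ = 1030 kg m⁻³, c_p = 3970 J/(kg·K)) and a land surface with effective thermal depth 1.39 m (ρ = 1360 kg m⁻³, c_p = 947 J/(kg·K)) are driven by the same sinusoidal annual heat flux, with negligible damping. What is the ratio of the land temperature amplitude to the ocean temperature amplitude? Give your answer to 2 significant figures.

290

C_ocean = 1030 × 3970 × 127 = 5.19×10^8 J/(m²·K).
C_land = 1360 × 947 × 1.39 = 1.79×10^6 J/(m²·K).
Undamped amplitude ∝ 1/C, so A_land/A_ocean = C_ocean/C_land = 290.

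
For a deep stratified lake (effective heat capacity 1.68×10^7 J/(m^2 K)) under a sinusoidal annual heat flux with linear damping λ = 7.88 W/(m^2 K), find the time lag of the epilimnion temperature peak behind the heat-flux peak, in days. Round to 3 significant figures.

23.3 days

Areal heat capacity C = 1.68×10^7 J/(m^2 K) (given).
ω = 2π / 3.15×10^7 s = 1.99×10^-7 s⁻¹.
Phase lag φ = arctan(Cω/λ) = arctan(3.35/7.88) = 0.402 rad.
Time lag = φ / ω = 0.402 / 1.99×10^-7 = 2.02×10^6 s = 23.3 days.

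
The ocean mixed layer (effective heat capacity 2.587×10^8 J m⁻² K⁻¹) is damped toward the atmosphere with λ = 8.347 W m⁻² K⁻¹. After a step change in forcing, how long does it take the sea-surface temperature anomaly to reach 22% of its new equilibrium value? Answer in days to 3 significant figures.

Areal heat capacity C = 2.587×10^8 J m⁻² K⁻¹ (given).
τ = C / λ = 2.59×10^8 / 8.347 = 3.10×10^7 s.
Fraction reached: 1 − e^(−t/τ) = 0.22 ⇒ t = −τ ln(1 − 0.22) = τ × 0.248.
t = 7.70×10^6 s = 89.1 days.

89.1 days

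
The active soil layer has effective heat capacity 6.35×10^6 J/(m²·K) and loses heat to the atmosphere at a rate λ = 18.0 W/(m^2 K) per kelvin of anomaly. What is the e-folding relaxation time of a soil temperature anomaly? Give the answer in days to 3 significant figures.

4.08 days

Areal heat capacity C = 6.35×10^6 J/(m²·K) (given).
Relaxation time τ = C / λ = 6.35×10^6 / 18.0 = 3.53×10^5 s.
In days: 3.53×10^5 s / (86400 s/day) = 4.08 days.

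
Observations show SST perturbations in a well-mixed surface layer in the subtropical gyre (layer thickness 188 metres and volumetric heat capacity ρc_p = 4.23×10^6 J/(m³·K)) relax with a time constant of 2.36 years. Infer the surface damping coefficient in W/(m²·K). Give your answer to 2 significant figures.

Areal heat capacity C = ρc_p × D = 4.23×10^6 × 188 = 7.95×10^8 J/(m^2 K).
τ = 2.36 years = 7.45×10^7 s.
λ = C / τ = 7.95×10^8 / 7.45×10^7 = 10.7 W/(m²·K).

11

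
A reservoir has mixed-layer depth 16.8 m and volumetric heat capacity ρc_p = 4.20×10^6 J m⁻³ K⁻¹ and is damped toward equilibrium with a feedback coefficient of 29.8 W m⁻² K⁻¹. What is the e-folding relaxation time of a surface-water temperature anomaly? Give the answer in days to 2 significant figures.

27 days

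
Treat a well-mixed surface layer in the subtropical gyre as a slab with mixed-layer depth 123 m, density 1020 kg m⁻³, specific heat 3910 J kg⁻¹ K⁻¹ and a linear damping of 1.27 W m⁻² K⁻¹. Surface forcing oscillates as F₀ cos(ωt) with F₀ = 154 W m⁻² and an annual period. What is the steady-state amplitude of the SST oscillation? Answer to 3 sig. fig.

Areal heat capacity C = ρ c_p D = 1020 × 3910 × 123 = 4.91×10^8 J/(m^2 K).
Angular frequency ω = 2π / T = 2π / 3.15×10^7 s = 1.99×10^-7 s⁻¹.
√((Cω)² + λ²) = √((97.7)² + 1.27²) = 97.7 W/(m²·K).
Amplitude A = F₀ / √((Cω)²+λ²) = 154 / 97.7 = 1.58 K.

1.58 K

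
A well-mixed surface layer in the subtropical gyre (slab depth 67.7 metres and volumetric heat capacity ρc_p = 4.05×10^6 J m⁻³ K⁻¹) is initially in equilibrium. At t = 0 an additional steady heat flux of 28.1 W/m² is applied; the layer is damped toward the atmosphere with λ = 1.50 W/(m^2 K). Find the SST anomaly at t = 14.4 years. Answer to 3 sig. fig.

Areal heat capacity C = ρc_p × D = 4.05×10^6 × 67.7 = 2.74×10^8 J/(m^2 K).
τ = C / λ = 2.74×10^8 / 1.50 = 1.83×10^8 s.
Equilibrium anomaly ΔT_eq = F / λ = 28.1 / 1.50 = 18.7 K.
t = 14.4 years = 4.54×10^8 s, so t/τ = 2.49.
ΔT(t) = ΔT_eq (1 − e^(−t/τ)) = 18.7 × (1 − e^−2.49) = 17.2 K.

17.2 K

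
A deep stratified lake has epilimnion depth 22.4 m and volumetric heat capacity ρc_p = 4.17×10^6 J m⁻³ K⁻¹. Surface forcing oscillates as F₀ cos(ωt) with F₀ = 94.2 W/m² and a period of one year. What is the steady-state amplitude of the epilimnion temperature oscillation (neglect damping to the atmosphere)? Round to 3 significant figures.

5.06 K

Areal heat capacity C = ρc_p × D = 4.17×10^6 × 22.4 = 9.34×10^7 J/(m^2 K).
Angular frequency ω = 2π / T = 2π / 3.15×10^7 s = 1.99×10^-7 s⁻¹.
Cω = 9.34×10^7 × 1.99×10^-7 = 18.6 W/(m²·K).
Amplitude A = F₀ / (Cω) = 94.2 / 18.6 = 5.06 K.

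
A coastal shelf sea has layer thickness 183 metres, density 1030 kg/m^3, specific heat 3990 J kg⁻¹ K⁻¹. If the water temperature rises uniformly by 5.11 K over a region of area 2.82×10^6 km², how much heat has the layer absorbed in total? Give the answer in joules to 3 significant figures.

Areal heat capacity C = ρ c_p D = 1030 × 3990 × 183 = 7.52×10^8 J/(m²·K).
Heat per unit area: q = C ΔT = 7.52×10^8 × 5.11 = 3.84×10^9 J/m².
Total heat: Q = q × A = 3.84×10^9 × (2.82×10^6 × 10⁶ m²) = 1.08×10^22 J.

1.08×10^22 J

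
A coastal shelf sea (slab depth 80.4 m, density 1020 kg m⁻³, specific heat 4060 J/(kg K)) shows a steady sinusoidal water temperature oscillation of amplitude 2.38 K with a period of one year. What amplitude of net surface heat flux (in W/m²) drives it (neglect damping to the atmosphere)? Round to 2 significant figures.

160

Areal heat capacity C = ρ c_p D = 1020 × 4060 × 80.4 = 3.33×10^8 J/(m²·K).
ω = 2π / 3.15×10^7 s = 1.99×10^-7 s⁻¹.
Cω = 3.33×10^8 × 1.99×10^-7 = 66.3 W/(m²·K).
F₀ = A × Cω = 2.38 × 66.3 = 158 W/m².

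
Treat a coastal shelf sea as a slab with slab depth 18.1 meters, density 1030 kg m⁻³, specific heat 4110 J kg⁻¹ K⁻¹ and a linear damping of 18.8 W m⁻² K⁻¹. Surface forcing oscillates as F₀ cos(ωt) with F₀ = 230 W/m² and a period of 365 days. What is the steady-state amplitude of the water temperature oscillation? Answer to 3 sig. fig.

9.50 K

Areal heat capacity C = ρ c_p D = 1030 × 4110 × 18.1 = 7.66×10^7 J/(m^2 K).
Angular frequency ω = 2π / T = 2π / 3.15×10^7 s = 1.99×10^-7 s⁻¹.
√((Cω)² + λ²) = √((15.3)² + 18.8²) = 24.2 W/(m²·K).
Amplitude A = F₀ / √((Cω)²+λ²) = 230 / 24.2 = 9.50 K.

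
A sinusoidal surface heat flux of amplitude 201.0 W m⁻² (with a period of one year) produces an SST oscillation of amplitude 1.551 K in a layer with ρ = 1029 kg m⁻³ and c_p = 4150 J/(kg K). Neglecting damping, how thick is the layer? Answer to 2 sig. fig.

150 m

ω = 2π / 3.15×10^7 s = 1.99×10^-7 s⁻¹.
Required C = F₀ / (A ω) = 201.0 / (1.551 × 1.99×10^-7) = 6.50×10^8 J/(m²·K).
D = C / (ρ c_p) = 6.50×10^8 / (1029 × 4150) = 152 m.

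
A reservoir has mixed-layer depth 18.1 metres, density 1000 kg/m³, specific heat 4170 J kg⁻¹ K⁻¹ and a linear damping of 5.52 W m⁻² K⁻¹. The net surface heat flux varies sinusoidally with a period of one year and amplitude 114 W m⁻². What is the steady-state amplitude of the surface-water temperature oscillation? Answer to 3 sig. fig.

Areal heat capacity C = ρ c_p D = 1000 × 4170 × 18.1 = 7.55×10^7 J m⁻² K⁻¹.
Angular frequency ω = 2π / T = 2π / 3.15×10^7 s = 1.99×10^-7 s⁻¹.
√((Cω)² + λ²) = √((15.0)² + 5.52²) = 16.0 W/(m²·K).
Amplitude A = F₀ / √((Cω)²+λ²) = 114 / 16.0 = 7.12 K.

7.12 K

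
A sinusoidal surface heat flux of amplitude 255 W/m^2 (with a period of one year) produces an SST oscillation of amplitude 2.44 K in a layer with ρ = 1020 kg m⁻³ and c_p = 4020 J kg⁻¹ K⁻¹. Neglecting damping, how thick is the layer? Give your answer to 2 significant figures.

ω = 2π / 3.15×10^7 s = 1.99×10^-7 s⁻¹.
Required C = F₀ / (A ω) = 255 / (2.44 × 1.99×10^-7) = 5.25×10^8 J/(m²·K).
D = C / (ρ c_p) = 5.25×10^8 / (1020 × 4020) = 128 m.

130 m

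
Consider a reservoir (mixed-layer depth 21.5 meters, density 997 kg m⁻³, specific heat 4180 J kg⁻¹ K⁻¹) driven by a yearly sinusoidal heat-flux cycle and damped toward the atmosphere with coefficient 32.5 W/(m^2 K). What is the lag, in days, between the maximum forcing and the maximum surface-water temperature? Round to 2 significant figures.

29 days

Areal heat capacity C = ρ c_p D = 997 × 4180 × 21.5 = 8.96×10^7 J m⁻² K⁻¹.
ω = 2π / 3.15×10^7 s = 1.99×10^-7 s⁻¹.
Phase lag φ = arctan(Cω/λ) = arctan(17.9/32.5) = 0.502 rad.
Time lag = φ / ω = 0.502 / 1.99×10^-7 = 2.52×10^6 s = 29.2 days.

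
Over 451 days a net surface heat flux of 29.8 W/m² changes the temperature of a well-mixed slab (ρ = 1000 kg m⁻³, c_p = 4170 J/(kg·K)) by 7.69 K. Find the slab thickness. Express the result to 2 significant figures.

Heat input Q = F Δt = 29.8 × 3.90×10^7 s = 1.16×10^9 J/m².
Required areal heat capacity C = Q / ΔT = 1.51×10^8 J/(m²·K).
Depth D = C / (ρ c_p) = 1.51×10^8 / (1000 × 4170) = 36.2 m.

36 m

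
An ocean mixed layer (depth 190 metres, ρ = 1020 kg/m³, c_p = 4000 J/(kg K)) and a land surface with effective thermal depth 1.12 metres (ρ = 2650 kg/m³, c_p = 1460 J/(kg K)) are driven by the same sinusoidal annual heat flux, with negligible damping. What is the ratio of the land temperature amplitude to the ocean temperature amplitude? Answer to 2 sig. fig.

C_ocean = 1020 × 4000 × 190 = 7.75×10^8 J/(m²·K).
C_land = 2650 × 1460 × 1.12 = 4.33×10^6 J/(m²·K).
Undamped amplitude ∝ 1/C, so A_land/A_ocean = C_ocean/C_land = 179.

180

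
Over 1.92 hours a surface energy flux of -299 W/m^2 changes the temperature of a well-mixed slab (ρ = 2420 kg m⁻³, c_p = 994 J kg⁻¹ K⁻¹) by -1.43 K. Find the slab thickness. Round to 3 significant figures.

Heat input Q = F Δt = -299 × 6910 s = -2.07×10^6 J/m².
Required areal heat capacity C = Q / ΔT = 1.45×10^6 J/(m²·K).
Depth D = C / (ρ c_p) = 1.45×10^6 / (2420 × 994) = 0.601 m.

0.601 m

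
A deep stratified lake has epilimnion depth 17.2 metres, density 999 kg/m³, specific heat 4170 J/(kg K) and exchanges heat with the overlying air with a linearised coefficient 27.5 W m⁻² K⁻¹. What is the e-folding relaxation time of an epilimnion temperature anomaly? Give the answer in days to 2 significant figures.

30 days

Areal heat capacity C = ρ c_p D = 999 × 4170 × 17.2 = 7.17×10^7 J/(m^2 K).
Relaxation time τ = C / λ = 7.17×10^7 / 27.5 = 2.61×10^6 s.
In days: 2.61×10^6 s / (86400 s/day) = 30.2 days.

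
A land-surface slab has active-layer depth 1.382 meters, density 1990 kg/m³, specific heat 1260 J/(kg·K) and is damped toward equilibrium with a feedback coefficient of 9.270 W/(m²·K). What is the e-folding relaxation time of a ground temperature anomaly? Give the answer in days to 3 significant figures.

4.33 days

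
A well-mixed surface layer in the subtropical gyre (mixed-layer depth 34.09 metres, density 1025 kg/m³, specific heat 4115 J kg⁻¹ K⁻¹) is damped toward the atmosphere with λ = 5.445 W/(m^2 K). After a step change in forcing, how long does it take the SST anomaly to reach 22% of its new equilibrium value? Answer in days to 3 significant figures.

75.9 days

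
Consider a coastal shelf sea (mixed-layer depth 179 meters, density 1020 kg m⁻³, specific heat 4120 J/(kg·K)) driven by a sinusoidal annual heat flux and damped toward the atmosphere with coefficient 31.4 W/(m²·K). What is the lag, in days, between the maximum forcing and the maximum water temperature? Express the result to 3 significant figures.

Areal heat capacity C = ρ c_p D = 1020 × 4120 × 179 = 7.52×10^8 J/(m²·K).
ω = 2π / 3.15×10^7 s = 1.99×10^-7 s⁻¹.
Phase lag φ = arctan(Cω/λ) = arctan(150/31.4) = 1.36 rad.
Time lag = φ / ω = 1.36 / 1.99×10^-7 = 6.85×10^6 s = 79.3 days.

79.3 days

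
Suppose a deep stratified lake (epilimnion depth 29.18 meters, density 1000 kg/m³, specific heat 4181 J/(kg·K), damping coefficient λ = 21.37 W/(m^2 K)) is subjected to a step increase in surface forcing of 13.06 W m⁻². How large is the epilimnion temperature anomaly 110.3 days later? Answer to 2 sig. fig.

0.50 K

Areal heat capacity C = ρ c_p D = 1000 × 4181 × 29.18 = 1.22×10^8 J m⁻² K⁻¹.
τ = C / λ = 1.22×10^8 / 21.37 = 5.71×10^6 s.
Equilibrium anomaly ΔT_eq = F / λ = 13.06 / 21.37 = 0.611 K.
t = 110.3 days = 9.53×10^6 s, so t/τ = 1.67.
ΔT(t) = ΔT_eq (1 − e^(−t/τ)) = 0.611 × (1 − e^−1.67) = 0.496 K.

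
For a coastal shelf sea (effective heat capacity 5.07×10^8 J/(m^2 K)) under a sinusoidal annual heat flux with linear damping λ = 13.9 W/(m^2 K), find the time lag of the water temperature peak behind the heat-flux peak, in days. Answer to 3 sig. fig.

83.3 days

Areal heat capacity C = 5.07×10^8 J/(m^2 K) (given).
ω = 2π / 3.15×10^7 s = 1.99×10^-7 s⁻¹.
Phase lag φ = arctan(Cω/λ) = arctan(101/13.9) = 1.43 rad.
Time lag = φ / ω = 1.43 / 1.99×10^-7 = 7.20×10^6 s = 83.3 days.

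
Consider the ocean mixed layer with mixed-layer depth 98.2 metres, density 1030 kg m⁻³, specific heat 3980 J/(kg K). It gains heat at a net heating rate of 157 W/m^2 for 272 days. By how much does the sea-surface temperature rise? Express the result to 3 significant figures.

9.17 K

Areal heat capacity C = ρ c_p D = 1030 × 3980 × 98.2 = 4.03×10^8 J m⁻² K⁻¹.
Net heat input Q = F Δt = 157 × (272 days × 86400 s/day) = 3.69×10^9 J/m².
ΔT = Q / C = 3.69×10^9 / 4.03×10^8 = 9.17 K.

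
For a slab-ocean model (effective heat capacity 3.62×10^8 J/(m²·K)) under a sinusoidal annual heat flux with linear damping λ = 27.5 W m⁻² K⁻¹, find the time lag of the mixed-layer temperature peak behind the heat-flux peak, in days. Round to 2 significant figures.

Areal heat capacity C = 3.62×10^8 J/(m²·K) (given).
ω = 2π / 3.15×10^7 s = 1.99×10^-7 s⁻¹.
Phase lag φ = arctan(Cω/λ) = arctan(72.1/27.5) = 1.21 rad.
Time lag = φ / ω = 1.21 / 1.99×10^-7 = 6.06×10^6 s = 70.1 days.

70 days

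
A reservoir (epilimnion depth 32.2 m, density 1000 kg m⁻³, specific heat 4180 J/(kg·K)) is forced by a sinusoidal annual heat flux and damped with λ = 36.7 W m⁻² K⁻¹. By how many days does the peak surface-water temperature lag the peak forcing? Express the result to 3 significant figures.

36.7 days

Areal heat capacity C = ρ c_p D = 1000 × 4180 × 32.2 = 1.35×10^8 J m⁻² K⁻¹.
ω = 2π / 3.15×10^7 s = 1.99×10^-7 s⁻¹.
Phase lag φ = arctan(Cω/λ) = arctan(26.8/36.7) = 0.631 rad.
Time lag = φ / ω = 0.631 / 1.99×10^-7 = 3.17×10^6 s = 36.7 days.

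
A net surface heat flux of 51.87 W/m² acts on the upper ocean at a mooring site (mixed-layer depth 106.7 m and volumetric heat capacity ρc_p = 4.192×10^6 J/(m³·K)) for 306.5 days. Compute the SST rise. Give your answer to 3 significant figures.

3.07 K

Areal heat capacity C = ρc_p × D = 4.192×10^6 × 106.7 = 4.47×10^8 J m⁻² K⁻¹.
Net heat input Q = F Δt = 51.87 × (306.5 days × 86400 s/day) = 1.37×10^9 J/m².
ΔT = Q / C = 1.37×10^9 / 4.47×10^8 = 3.07 K.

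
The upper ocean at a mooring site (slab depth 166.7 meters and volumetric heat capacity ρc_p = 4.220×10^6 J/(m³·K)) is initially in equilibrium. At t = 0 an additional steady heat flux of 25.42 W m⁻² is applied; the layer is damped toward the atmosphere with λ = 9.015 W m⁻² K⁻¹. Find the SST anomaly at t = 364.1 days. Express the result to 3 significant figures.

0.936 K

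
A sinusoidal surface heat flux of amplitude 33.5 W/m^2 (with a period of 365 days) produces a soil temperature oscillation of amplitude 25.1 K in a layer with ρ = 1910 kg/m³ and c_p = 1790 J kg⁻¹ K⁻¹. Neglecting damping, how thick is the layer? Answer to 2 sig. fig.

ω = 2π / 3.15×10^7 s = 1.99×10^-7 s⁻¹.
Required C = F₀ / (A ω) = 33.5 / (25.1 × 1.99×10^-7) = 6.70×10^6 J/(m²·K).
D = C / (ρ c_p) = 6.70×10^6 / (1910 × 1790) = 1.96 m.

2.0 m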